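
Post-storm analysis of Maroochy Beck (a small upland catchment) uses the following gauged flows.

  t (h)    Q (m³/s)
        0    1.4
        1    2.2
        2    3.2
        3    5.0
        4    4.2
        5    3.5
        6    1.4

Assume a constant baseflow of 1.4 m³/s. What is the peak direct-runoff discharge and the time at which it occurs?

Subtracting baseflow gives direct-runoff ordinates: 0.0, 0.8, 1.8, 3.6, 2.8, 2.1, 0.0 m³/s.
The maximum is 3.6 m³/s, occurring at the reading for t = 3 h.

Q_p = 3.6 m³/s at t = 3 h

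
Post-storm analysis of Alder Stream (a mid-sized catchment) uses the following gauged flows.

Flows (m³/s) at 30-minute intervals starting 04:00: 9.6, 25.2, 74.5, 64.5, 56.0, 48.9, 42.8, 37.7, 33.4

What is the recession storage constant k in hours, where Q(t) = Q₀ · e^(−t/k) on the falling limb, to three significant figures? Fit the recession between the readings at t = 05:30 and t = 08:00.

On the falling limb, Q drops from 64.5 to 33.4 m³/s between t = 05:30 and t = 08:00 (Δt = 2.5 h).
k = −Δt / ln(Q₂/Q₁) = −2.5 / ln(33.4/64.5) = 3.80 h.

k ≈ 3.80 h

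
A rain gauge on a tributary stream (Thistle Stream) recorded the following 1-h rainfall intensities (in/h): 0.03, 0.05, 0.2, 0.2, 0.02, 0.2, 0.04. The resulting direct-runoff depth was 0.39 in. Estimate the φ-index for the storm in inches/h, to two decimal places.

φ ≈ 0.07 in/h

Only the 3 blocks with intensity above φ contribute runoff: 0.2, 0.2, 0.2 in/h.
Σ(I−φ)·Δt = d  ⇒  (0.2+0.2+0.2 − 3φ)·1 = 0.39
φ = (0.6000 − 0.39/1) / 3 = 0.07 in/h.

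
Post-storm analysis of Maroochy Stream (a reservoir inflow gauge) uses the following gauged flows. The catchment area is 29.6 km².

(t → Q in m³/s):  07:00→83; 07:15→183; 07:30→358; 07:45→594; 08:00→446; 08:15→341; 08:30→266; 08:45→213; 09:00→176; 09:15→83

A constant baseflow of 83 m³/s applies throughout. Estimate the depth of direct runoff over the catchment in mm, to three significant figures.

Direct runoff: 0.0, 100.0, 275.0, 511.0, 363.0, 258.0, 183.0, 130.0, 93.0, 0.0 m³/s; ΣQ_DR = 1913 m³/s.
V = ΣQ_DR · Δt = 1913 × 900 s = 1.722 × 10^6 m³.
Over A = 29.6 km², depth = V / A = 58.2 mm.

d ≈ 58.2 mm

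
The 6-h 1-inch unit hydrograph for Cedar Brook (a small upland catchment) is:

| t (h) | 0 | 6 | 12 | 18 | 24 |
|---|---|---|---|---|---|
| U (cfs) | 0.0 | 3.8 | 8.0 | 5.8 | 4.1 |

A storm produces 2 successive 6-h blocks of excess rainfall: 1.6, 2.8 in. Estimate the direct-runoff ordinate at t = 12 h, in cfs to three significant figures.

By discrete convolution, Q_j = Σ (P_i / 1 in) · U_{j−i}.
At t = 12 h (j=2): Q = (1.6/1)·8.0 + (2.8/1)·3.8 = 23.4 cfs.

Q ≈ 23.4 cfs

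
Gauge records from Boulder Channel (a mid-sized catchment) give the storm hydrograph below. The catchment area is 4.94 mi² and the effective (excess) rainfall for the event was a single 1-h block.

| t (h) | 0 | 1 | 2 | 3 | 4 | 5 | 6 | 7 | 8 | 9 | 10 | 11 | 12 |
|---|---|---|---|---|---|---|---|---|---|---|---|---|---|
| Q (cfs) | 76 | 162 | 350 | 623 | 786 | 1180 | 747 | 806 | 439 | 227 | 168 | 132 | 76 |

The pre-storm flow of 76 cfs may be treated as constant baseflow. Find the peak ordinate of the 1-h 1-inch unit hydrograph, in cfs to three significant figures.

U_p ≈ 736 cfs

Direct runoff: 0.0, 86.0, 274.0, 547.0, 710.0, 1104.0, 671.0, 730.0, 363.0, 151.0, 92.0, 56.0, 0.0 cfs; ΣQ_DR = 4784 cfs, peak = 1104.0 cfs.
Runoff depth d = ΣQ_DR·Δt / A = 4784 × 3600 / (4.94 mi²) = 1.501 in.
The 1-inch UH is the DRH scaled by (1 in)/d, so U_p = 1104.0 × 1/1.501 = 736 cfs.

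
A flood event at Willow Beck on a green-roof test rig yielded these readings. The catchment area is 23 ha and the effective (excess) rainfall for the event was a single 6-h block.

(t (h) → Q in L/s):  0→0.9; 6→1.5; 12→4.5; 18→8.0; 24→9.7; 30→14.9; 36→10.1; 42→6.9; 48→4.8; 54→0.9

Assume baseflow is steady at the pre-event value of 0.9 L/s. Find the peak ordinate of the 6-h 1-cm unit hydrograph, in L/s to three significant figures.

U_p ≈ 28.0 L/s

Direct runoff: 0.0, 0.6, 3.6, 7.1, 8.8, 14.0, 9.2, 6.0, 3.9, 0.0 L/s; ΣQ_DR = 53.20 L/s, peak = 14.0 L/s.
Runoff depth d = ΣQ_DR·Δt / A = 53.20 × 21600 / (23 ha) = 4.996 mm.
The 1-cm UH is the DRH scaled by (10 mm)/d, so U_p = 14.0 × 10/4.996 = 28.0 L/s.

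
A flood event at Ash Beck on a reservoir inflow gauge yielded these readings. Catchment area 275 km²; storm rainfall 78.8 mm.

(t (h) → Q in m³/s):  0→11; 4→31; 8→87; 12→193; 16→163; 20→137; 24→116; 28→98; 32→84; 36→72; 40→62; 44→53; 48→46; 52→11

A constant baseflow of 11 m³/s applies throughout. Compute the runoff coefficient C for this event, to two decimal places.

ΣQ_DR = 1010 m³/s; V = ΣQ_DR·Δt = 1.454 × 10^7 m³.
Runoff depth d = V / A = 52.89 mm.
C = d / P = 52.89 / 78.8 = 0.67.

C ≈ 0.67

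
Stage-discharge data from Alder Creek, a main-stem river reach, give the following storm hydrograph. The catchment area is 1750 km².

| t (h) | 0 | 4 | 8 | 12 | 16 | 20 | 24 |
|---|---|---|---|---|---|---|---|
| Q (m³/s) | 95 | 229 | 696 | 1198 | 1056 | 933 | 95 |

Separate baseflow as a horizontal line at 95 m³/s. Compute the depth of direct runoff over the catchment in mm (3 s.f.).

Direct runoff: 0.0, 134.0, 601.0, 1103.0, 961.0, 838.0, 0.0 m³/s; ΣQ_DR = 3637 m³/s.
V = ΣQ_DR · Δt = 3637 × 14400 s = 5.237 × 10^7 m³.
Over A = 1750 km², depth = V / A = 29.9 mm.

d ≈ 29.9 mm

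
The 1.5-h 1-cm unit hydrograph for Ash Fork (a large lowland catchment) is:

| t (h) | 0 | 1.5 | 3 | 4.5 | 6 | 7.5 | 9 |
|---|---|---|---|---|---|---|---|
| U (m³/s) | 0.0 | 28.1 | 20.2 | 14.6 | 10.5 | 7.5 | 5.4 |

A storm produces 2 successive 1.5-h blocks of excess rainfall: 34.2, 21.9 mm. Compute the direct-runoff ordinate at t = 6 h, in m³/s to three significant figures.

Q ≈ 67.9 m³/s

By discrete convolution, Q_j = Σ (P_i / 10 mm) · U_{j−i}.
At t = 6 h (j=4): Q = (34.2/10)·10.5 + (21.9/10)·14.6 = 67.9 m³/s.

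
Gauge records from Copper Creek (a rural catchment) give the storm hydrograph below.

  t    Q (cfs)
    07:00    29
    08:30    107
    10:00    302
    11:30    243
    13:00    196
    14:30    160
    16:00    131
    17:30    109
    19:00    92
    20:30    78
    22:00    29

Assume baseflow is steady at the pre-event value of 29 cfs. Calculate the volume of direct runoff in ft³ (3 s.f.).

V ≈ 6.25 × 10^6 ft³

Direct-runoff ordinates (Q − Q_b): 0.0, 78.0, 273.0, 214.0, 167.0, 131.0, 102.0, 80.0, 63.0, 49.0, 0.0 cfs.
ΣQ_DR = 1157 cfs.
With Δt = 1.5 h = 5400 s, V = ΣQ_DR · Δt = 1157 × 5400 = 6.25 × 10^6 ft³.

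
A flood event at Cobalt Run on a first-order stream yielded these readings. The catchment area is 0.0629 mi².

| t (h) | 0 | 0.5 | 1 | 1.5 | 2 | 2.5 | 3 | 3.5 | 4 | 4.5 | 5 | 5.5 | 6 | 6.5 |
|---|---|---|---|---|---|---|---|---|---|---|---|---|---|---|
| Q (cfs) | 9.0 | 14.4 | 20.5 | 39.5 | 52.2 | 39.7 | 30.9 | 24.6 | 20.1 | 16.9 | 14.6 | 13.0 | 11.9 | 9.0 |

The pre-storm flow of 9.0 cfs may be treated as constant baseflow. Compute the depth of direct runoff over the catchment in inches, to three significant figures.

d ≈ 2.34 in

Direct runoff: 0.0, 5.4, 11.5, 30.5, 43.2, 30.7, 21.9, 15.6, 11.1, 7.9, 5.6, 4.0, 2.9, 0.0 cfs; ΣQ_DR = 190.3 cfs.
V = ΣQ_DR · Δt = 190.3 × 1800 s = 3.425 × 10^5 ft³.
Over A = 0.0629 mi², depth = V / A = 2.34 in.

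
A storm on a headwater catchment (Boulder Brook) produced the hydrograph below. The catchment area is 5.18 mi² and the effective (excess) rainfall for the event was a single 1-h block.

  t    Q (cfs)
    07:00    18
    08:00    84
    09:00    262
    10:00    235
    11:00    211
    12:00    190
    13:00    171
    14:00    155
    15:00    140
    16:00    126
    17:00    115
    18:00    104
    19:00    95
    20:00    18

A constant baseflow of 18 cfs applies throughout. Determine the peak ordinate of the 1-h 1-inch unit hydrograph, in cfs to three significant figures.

U_p ≈ 488 cfs

Direct runoff: 0.0, 66.0, 244.0, 217.0, 193.0, 172.0, 153.0, 137.0, 122.0, 108.0, 97.0, 86.0, 77.0, 0.0 cfs; ΣQ_DR = 1672 cfs, peak = 244.0 cfs.
Runoff depth d = ΣQ_DR·Δt / A = 1672 × 3600 / (5.18 mi²) = 0.5002 in.
The 1-inch UH is the DRH scaled by (1 in)/d, so U_p = 244.0 × 1/0.5002 = 488 cfs.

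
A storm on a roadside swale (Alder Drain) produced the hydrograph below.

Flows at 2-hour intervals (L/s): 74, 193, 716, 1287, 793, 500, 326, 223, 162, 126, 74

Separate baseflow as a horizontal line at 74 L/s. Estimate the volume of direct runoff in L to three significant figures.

Direct-runoff ordinates (Q − Q_b): 0.0, 119.0, 642.0, 1213.0, 719.0, 426.0, 252.0, 149.0, 88.0, 52.0, 0.0 L/s.
ΣQ_DR = 3660 L/s.
With Δt = 2 h = 7200 s, V = ΣQ_DR · Δt = 3660 × 7200 = 2.64 × 10^7 L.

V ≈ 2.64 × 10^7 L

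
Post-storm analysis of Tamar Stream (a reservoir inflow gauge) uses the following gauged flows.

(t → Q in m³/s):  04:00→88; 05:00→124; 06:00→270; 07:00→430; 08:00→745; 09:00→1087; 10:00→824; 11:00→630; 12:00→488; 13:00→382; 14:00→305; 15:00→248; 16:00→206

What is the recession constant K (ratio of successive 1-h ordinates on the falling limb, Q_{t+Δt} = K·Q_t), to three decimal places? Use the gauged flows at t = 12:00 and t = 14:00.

K ≈ 0.791

Using the recession-limb readings at t = 12:00 and t = 14:00: Q falls from 488 to 305 m³/s over 2 intervals.
K = (Q₂/Q₁)^(1/2) = (305/488)^(1/2) = 0.791.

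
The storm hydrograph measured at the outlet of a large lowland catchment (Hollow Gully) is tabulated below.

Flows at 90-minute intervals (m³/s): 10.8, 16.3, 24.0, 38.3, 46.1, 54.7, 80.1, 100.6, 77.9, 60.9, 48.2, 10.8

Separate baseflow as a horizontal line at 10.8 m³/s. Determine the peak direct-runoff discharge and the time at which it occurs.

Q_p = 89.8 m³/s at t = 10.5 h

Subtracting baseflow gives direct-runoff ordinates: 0.0, 5.5, 13.2, 27.5, 35.3, 43.9, 69.3, 89.8, 67.1, 50.1, 37.4, 0.0 m³/s.
The maximum is 89.8 m³/s, occurring at the reading for t = 10.5 h.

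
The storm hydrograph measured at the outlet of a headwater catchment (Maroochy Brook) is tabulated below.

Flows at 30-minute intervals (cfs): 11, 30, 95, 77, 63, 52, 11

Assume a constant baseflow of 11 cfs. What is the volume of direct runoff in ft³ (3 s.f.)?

V ≈ 4.72 × 10^5 ft³

Direct-runoff ordinates (Q − Q_b): 0.0, 19.0, 84.0, 66.0, 52.0, 41.0, 0.0 cfs.
ΣQ_DR = 262.0 cfs.
With Δt = 0.5 h = 1800 s, V = ΣQ_DR · Δt = 262.0 × 1800 = 4.72 × 10^5 ft³.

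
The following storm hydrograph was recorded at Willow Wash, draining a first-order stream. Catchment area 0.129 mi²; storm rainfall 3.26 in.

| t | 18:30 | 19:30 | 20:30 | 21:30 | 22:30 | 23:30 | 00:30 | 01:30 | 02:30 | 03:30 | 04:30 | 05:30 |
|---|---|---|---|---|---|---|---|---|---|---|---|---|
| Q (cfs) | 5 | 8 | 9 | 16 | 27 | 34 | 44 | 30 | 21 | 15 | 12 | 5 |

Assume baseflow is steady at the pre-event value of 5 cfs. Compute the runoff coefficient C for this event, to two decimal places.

C ≈ 0.61

ΣQ_DR = 166.0 cfs; V = ΣQ_DR·Δt = 5.976 × 10^5 ft³.
Runoff depth d = V / A = 1.994 in.
C = d / P = 1.994 / 3.26 = 0.61.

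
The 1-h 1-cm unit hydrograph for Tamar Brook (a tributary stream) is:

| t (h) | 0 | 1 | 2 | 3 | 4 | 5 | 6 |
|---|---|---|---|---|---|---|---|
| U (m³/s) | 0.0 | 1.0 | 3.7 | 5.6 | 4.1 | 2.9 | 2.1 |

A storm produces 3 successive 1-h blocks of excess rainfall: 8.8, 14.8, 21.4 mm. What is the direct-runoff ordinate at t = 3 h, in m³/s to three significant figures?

Q ≈ 12.5 m³/s

By discrete convolution, Q_j = Σ (P_i / 10 mm) · U_{j−i}.
At t = 3 h (j=3): Q = (8.8/10)·5.6 + (14.8/10)·3.7 + (21.4/10)·1.0 = 12.5 m³/s.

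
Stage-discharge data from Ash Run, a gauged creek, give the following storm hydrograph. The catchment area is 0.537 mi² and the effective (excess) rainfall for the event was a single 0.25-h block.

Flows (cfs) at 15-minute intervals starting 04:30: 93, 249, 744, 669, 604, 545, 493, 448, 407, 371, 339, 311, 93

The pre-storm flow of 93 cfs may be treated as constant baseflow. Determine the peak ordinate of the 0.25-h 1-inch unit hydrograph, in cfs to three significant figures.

U_p ≈ 217 cfs

Direct runoff: 0.0, 156.0, 651.0, 576.0, 511.0, 452.0, 400.0, 355.0, 314.0, 278.0, 246.0, 218.0, 0.0 cfs; ΣQ_DR = 4157 cfs, peak = 651.0 cfs.
Runoff depth d = ΣQ_DR·Δt / A = 4157 × 900 / (0.537 mi²) = 2.999 in.
The 1-inch UH is the DRH scaled by (1 in)/d, so U_p = 651.0 × 1/2.999 = 217 cfs.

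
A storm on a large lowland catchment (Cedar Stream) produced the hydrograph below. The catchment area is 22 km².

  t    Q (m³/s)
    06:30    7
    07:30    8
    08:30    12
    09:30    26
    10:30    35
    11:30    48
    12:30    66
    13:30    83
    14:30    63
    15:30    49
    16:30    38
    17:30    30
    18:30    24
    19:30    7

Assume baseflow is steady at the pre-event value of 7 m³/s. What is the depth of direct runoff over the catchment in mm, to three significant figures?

Direct runoff: 0.0, 1.0, 5.0, 19.0, 28.0, 41.0, 59.0, 76.0, 56.0, 42.0, 31.0, 23.0, 17.0, 0.0 m³/s; ΣQ_DR = 398.0 m³/s.
V = ΣQ_DR · Δt = 398.0 × 3600 s = 1.433 × 10^6 m³.
Over A = 22 km², depth = V / A = 65.1 mm.

d ≈ 65.1 mm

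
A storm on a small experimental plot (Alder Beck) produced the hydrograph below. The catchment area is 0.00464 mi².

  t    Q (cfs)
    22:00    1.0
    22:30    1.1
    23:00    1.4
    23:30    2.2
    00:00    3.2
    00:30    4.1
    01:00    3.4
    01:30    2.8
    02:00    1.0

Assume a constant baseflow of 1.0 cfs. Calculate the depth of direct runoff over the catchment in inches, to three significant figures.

Direct runoff: 0.0, 0.1, 0.4, 1.2, 2.2, 3.1, 2.4, 1.8, 0.0 cfs; ΣQ_DR = 11.20 cfs.
V = ΣQ_DR · Δt = 11.20 × 1800 s = 20160 ft³.
Over A = 0.00464 mi², depth = V / A = 1.87 in.

d ≈ 1.87 in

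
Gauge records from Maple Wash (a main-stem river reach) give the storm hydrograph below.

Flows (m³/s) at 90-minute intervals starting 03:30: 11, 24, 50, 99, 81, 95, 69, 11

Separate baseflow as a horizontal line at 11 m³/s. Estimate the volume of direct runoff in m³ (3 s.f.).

Direct-runoff ordinates (Q − Q_b): 0.0, 13.0, 39.0, 88.0, 70.0, 84.0, 58.0, 0.0 m³/s.
ΣQ_DR = 352.0 m³/s.
With Δt = 1.5 h = 5400 s, V = ΣQ_DR · Δt = 352.0 × 5400 = 1.90 × 10^6 m³.

V ≈ 1.90 × 10^6 m³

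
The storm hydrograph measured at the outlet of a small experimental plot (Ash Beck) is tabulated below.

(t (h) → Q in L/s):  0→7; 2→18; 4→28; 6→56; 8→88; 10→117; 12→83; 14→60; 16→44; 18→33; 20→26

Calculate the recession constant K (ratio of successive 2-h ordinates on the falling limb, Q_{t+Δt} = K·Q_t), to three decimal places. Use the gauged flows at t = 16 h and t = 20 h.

Using the recession-limb readings at t = 16 h and t = 20 h: Q falls from 44 to 26 L/s over 2 intervals.
K = (Q₂/Q₁)^(1/2) = (26/44)^(1/2) = 0.769.

K ≈ 0.769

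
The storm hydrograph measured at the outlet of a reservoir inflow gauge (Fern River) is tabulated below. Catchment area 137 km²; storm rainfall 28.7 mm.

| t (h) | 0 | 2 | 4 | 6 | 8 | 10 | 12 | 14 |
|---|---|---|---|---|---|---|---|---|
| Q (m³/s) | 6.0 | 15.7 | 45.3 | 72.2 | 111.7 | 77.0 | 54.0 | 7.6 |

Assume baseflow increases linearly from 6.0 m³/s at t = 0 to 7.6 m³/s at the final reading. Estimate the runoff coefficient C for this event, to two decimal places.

C ≈ 0.61

ΣQ_DR = 335.1 m³/s; V = ΣQ_DR·Δt = 2.413 × 10^6 m³.
Runoff depth d = V / A = 17.61 mm.
C = d / P = 17.61 / 28.7 = 0.61.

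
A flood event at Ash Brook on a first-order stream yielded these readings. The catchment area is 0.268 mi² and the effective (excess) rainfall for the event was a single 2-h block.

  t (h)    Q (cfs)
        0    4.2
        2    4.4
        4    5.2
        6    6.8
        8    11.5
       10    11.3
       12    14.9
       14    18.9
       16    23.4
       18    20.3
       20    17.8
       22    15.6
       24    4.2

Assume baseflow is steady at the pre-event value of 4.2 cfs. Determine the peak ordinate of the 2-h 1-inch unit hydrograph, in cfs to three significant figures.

Direct runoff: 0.0, 0.2, 1.0, 2.6, 7.3, 7.1, 10.7, 14.7, 19.2, 16.1, 13.6, 11.4, 0.0 cfs; ΣQ_DR = 103.9 cfs, peak = 19.2 cfs.
Runoff depth d = ΣQ_DR·Δt / A = 103.9 × 7200 / (0.268 mi²) = 1.202 in.
The 1-inch UH is the DRH scaled by (1 in)/d, so U_p = 19.2 × 1/1.202 = 16.0 cfs.

U_p ≈ 16.0 cfs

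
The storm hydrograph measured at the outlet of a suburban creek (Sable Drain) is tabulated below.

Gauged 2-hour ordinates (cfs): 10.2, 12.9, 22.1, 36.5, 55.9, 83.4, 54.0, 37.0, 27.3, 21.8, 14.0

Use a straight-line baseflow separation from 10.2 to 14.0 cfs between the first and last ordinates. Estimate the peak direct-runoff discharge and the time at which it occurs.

Q_p = 71.30 cfs at t = 10 h

Subtracting baseflow gives direct-runoff ordinates: 0.00, 2.32, 11.14, 25.16, 44.18, 71.30, 41.52, 24.14, 14.06, 8.18, 0.00 cfs.
The maximum is 71.30 cfs, occurring at the reading for t = 10 h.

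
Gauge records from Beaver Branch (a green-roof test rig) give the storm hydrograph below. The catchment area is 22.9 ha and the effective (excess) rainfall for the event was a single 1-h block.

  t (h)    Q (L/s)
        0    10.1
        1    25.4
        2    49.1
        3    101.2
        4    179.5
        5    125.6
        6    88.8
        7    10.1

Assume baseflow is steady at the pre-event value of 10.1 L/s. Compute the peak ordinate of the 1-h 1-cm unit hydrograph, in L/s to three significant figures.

Direct runoff: 0.0, 15.3, 39.0, 91.1, 169.4, 115.5, 78.7, 0.0 L/s; ΣQ_DR = 509.0 L/s, peak = 169.4 L/s.
Runoff depth d = ΣQ_DR·Δt / A = 509.0 × 3600 / (22.9 ha) = 8.002 mm.
The 1-cm UH is the DRH scaled by (10 mm)/d, so U_p = 169.4 × 10/8.002 = 212 L/s.

U_p ≈ 212 L/s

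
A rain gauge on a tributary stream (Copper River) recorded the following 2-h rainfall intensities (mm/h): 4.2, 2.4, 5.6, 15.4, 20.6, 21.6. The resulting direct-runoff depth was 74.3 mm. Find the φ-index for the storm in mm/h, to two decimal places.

φ ≈ 6.82 mm/h

Only the 3 blocks with intensity above φ contribute runoff: 15.4, 20.6, 21.6 mm/h.
Σ(I−φ)·Δt = d  ⇒  (15.4+20.6+21.6 − 3φ)·2 = 74.3
φ = (57.60 − 74.3/2) / 3 = 6.82 mm/h.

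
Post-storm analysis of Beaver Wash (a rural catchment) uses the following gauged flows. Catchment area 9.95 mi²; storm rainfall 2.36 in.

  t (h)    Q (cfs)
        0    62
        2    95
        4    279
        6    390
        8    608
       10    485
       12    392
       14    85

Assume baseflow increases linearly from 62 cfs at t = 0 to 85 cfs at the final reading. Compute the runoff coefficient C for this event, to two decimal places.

ΣQ_DR = 1808 cfs; V = ΣQ_DR·Δt = 1.302 × 10^7 ft³.
Runoff depth d = V / A = 0.5631 in.
C = d / P = 0.5631 / 2.36 = 0.24.

C ≈ 0.24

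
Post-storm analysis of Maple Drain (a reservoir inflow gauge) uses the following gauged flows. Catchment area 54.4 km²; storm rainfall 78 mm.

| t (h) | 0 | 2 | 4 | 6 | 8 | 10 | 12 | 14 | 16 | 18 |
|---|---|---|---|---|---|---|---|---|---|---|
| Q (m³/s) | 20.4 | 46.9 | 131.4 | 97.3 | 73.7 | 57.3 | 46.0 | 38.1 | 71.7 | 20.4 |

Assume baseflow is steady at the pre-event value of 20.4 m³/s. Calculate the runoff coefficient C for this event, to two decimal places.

C ≈ 0.68

ΣQ_DR = 399.2 m³/s; V = ΣQ_DR·Δt = 2.874 × 10^6 m³.
Runoff depth d = V / A = 52.84 mm.
C = d / P = 52.84 / 78 = 0.68.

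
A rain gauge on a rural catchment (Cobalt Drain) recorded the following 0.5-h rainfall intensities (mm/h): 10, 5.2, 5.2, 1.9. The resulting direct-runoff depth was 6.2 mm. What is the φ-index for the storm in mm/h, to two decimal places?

φ ≈ 2.67 mm/h

Only the 3 blocks with intensity above φ contribute runoff: 10, 5.2, 5.2 mm/h.
Σ(I−φ)·Δt = d  ⇒  (10+5.2+5.2 − 3φ)·0.5 = 6.2
φ = (20.40 − 6.2/0.5) / 3 = 2.67 mm/h.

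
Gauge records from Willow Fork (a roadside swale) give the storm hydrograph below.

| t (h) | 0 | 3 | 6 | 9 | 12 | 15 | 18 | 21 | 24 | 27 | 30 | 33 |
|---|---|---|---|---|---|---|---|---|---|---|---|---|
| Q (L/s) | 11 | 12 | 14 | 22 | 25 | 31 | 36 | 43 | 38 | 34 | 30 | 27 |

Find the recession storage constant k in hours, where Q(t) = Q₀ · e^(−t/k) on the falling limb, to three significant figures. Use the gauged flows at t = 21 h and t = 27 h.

k ≈ 25.5 h

On the falling limb, Q drops from 43 to 34 L/s between t = 21 h and t = 27 h (Δt = 6 h).
k = −Δt / ln(Q₂/Q₁) = −6 / ln(34/43) = 25.5 h.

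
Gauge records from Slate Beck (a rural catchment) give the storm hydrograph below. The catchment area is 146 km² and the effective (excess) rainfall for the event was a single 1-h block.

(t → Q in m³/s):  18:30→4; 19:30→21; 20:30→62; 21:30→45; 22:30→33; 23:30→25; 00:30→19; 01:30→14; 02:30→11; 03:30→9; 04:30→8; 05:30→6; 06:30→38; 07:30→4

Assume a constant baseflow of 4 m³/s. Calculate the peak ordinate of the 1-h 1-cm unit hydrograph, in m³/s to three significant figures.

Direct runoff: 0.0, 17.0, 58.0, 41.0, 29.0, 21.0, 15.0, 10.0, 7.0, 5.0, 4.0, 2.0, 34.0, 0.0 m³/s; ΣQ_DR = 243.0 m³/s, peak = 58.0 m³/s.
Runoff depth d = ΣQ_DR·Δt / A = 243.0 × 3600 / (146 km²) = 5.992 mm.
The 1-cm UH is the DRH scaled by (10 mm)/d, so U_p = 58.0 × 10/5.992 = 96.8 m³/s.

U_p ≈ 96.8 m³/s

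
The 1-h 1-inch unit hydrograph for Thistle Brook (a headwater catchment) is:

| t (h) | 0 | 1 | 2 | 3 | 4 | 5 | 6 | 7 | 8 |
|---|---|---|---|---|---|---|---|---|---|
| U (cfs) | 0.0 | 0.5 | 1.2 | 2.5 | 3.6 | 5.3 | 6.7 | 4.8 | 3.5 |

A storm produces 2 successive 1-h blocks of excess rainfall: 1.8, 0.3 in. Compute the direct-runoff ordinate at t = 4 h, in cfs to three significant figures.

By discrete convolution, Q_j = Σ (P_i / 1 in) · U_{j−i}.
At t = 4 h (j=4): Q = (1.8/1)·3.6 + (0.3/1)·2.5 = 7.23 cfs.

Q ≈ 7.23 cfs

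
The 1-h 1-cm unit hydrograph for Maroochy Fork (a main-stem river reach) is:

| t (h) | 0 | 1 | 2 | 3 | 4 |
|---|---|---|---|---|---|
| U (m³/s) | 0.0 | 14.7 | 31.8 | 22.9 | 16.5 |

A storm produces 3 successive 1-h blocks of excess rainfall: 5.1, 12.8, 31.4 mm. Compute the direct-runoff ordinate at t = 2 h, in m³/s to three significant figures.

Q ≈ 35.0 m³/s

By discrete convolution, Q_j = Σ (P_i / 10 mm) · U_{j−i}.
At t = 2 h (j=2): Q = (5.1/10)·31.8 + (12.8/10)·14.7 + (31.4/10)·0.0 = 35.0 m³/s.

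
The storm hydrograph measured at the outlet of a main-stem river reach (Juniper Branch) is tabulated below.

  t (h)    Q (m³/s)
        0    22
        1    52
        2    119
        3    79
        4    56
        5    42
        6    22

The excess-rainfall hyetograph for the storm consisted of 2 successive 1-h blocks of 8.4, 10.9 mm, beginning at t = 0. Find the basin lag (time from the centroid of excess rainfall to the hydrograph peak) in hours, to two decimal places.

t_L ≈ 0.94 h

Centroid of excess rainfall: t_c = Σ P_i·t̄_i / ΣP_i = 1.0648 h (block centres at 0.5, 1.5 h).
Hydrograph peak occurs at t = 2 h, so basin lag t_L = 2 − 1.0648 = 0.94 h.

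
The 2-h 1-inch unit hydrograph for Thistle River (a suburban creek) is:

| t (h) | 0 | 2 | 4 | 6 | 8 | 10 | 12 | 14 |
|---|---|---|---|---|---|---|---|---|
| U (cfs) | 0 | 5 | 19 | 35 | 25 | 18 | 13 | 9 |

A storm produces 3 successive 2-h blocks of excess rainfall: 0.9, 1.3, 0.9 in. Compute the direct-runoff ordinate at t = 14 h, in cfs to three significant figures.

By discrete convolution, Q_j = Σ (P_i / 1 in) · U_{j−i}.
At t = 14 h (j=7): Q = (0.9/1)·9 + (1.3/1)·13 + (0.9/1)·18 = 41.2 cfs.

Q ≈ 41.2 cfs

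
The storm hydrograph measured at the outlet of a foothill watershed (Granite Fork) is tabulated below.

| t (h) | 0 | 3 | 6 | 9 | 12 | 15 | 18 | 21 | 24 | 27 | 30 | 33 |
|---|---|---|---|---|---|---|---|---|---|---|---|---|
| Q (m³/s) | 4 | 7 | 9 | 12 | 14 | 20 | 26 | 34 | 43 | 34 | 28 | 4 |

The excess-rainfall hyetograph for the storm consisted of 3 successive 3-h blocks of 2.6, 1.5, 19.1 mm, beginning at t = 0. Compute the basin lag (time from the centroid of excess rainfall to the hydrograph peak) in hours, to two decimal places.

Centroid of excess rainfall: t_c = Σ P_i·t̄_i / ΣP_i = 6.6336 h (block centres at 1.5, 4.5, 7.5 h).
Hydrograph peak occurs at t = 24 h, so basin lag t_L = 24 − 6.6336 = 17.37 h.

t_L ≈ 17.37 h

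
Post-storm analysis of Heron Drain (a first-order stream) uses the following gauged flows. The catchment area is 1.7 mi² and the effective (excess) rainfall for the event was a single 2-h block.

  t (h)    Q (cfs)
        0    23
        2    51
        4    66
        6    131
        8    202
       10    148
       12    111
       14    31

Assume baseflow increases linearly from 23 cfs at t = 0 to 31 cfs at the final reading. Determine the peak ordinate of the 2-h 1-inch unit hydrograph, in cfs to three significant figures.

Direct runoff: 0.00, 26.86, 40.71, 104.57, 174.43, 119.29, 81.14, 0.00 cfs; ΣQ_DR = 547.0 cfs, peak = 174.43 cfs.
Runoff depth d = ΣQ_DR·Δt / A = 547.0 × 7200 / (1.7 mi²) = 0.9972 in.
The 1-inch UH is the DRH scaled by (1 in)/d, so U_p = 174.43 × 1/0.9972 = 175 cfs.

U_p ≈ 175 cfs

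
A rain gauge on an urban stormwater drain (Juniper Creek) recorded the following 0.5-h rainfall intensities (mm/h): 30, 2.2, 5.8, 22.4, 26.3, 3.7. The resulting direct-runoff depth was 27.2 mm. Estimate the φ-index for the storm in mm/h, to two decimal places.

Only the 3 blocks with intensity above φ contribute runoff: 30, 22.4, 26.3 mm/h.
Σ(I−φ)·Δt = d  ⇒  (30+22.4+26.3 − 3φ)·0.5 = 27.2
φ = (78.70 − 27.2/0.5) / 3 = 8.10 mm/h.

φ ≈ 8.10 mm/h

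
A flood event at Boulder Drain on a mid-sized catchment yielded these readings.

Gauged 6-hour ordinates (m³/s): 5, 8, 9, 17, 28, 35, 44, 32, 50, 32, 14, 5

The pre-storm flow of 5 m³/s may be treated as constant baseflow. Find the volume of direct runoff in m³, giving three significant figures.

V ≈ 4.73 × 10^6 m³

Direct-runoff ordinates (Q − Q_b): 0.0, 3.0, 4.0, 12.0, 23.0, 30.0, 39.0, 27.0, 45.0, 27.0, 9.0, 0.0 m³/s.
ΣQ_DR = 219.0 m³/s.
With Δt = 6 h = 21600 s, V = ΣQ_DR · Δt = 219.0 × 21600 = 4.73 × 10^6 m³.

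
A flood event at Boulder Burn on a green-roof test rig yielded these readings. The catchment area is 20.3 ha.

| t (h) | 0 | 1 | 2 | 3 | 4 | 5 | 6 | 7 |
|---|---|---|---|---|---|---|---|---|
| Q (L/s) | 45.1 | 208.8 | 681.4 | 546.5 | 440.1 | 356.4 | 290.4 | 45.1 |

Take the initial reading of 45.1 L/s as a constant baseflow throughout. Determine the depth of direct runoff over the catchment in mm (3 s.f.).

d ≈ 40.0 mm

Direct runoff: 0.0, 163.7, 636.3, 501.4, 395.0, 311.3, 245.3, 0.0 L/s; ΣQ_DR = 2253 L/s.
V = ΣQ_DR · Δt = 2253 × 3600 s = 8.111 × 10^6 L.
Over A = 20.3 ha, depth = V / A = 40.0 mm.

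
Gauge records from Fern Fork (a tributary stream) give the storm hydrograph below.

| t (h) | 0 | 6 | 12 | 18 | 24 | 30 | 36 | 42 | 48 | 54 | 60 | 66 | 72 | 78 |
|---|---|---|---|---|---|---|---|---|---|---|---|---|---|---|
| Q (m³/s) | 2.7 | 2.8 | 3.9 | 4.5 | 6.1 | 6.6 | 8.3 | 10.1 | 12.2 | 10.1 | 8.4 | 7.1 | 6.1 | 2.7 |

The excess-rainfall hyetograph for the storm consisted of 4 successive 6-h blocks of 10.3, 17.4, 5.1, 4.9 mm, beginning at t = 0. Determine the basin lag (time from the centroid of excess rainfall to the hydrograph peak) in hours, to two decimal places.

Centroid of excess rainfall: t_c = Σ P_i·t̄_i / ΣP_i = 9.7321 h (block centres at 3, 9, 15, 21 h).
Hydrograph peak occurs at t = 48 h, so basin lag t_L = 48 − 9.7321 = 38.27 h.

t_L ≈ 38.27 h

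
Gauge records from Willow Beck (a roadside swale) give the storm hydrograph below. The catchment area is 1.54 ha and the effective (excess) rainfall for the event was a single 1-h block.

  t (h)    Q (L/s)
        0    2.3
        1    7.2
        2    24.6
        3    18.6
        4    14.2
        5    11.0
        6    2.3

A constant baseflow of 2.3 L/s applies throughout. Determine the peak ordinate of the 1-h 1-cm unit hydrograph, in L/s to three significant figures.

Direct runoff: 0.0, 4.9, 22.3, 16.3, 11.9, 8.7, 0.0 L/s; ΣQ_DR = 64.10 L/s, peak = 22.3 L/s.
Runoff depth d = ΣQ_DR·Δt / A = 64.10 × 3600 / (1.54 ha) = 14.98 mm.
The 1-cm UH is the DRH scaled by (10 mm)/d, so U_p = 22.3 × 10/14.98 = 14.9 L/s.

U_p ≈ 14.9 L/s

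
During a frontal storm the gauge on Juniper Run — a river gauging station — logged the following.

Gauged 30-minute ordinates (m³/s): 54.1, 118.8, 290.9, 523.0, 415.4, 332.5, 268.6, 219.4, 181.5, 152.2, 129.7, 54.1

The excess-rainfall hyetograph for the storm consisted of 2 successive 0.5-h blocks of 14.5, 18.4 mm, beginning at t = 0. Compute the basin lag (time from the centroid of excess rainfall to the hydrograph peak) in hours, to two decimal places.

Centroid of excess rainfall: t_c = Σ P_i·t̄_i / ΣP_i = 0.5296 h (block centres at 0.25, 0.75 h).
Hydrograph peak occurs at t = 1.5 h, so basin lag t_L = 1.5 − 0.5296 = 0.97 h.

t_L ≈ 0.97 h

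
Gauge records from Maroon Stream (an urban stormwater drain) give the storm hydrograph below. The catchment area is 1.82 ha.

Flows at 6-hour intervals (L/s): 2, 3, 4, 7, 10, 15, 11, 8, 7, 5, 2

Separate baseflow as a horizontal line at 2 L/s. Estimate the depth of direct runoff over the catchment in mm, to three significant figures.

Direct runoff: 0.0, 1.0, 2.0, 5.0, 8.0, 13.0, 9.0, 6.0, 5.0, 3.0, 0.0 L/s; ΣQ_DR = 52.00 L/s.
V = ΣQ_DR · Δt = 52.00 × 21600 s = 1.123 × 10^6 L.
Over A = 1.82 ha, depth = V / A = 61.7 mm.

d ≈ 61.7 mm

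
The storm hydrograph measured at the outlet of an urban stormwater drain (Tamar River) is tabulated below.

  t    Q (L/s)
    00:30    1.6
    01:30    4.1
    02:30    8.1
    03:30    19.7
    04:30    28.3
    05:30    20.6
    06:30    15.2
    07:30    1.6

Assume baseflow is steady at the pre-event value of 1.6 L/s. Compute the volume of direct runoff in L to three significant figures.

V ≈ 3.11 × 10^5 L

Direct-runoff ordinates (Q − Q_b): 0.0, 2.5, 6.5, 18.1, 26.7, 19.0, 13.6, 0.0 L/s.
ΣQ_DR = 86.40 L/s.
With Δt = 1 h = 3600 s, V = ΣQ_DR · Δt = 86.40 × 3600 = 3.11 × 10^5 L.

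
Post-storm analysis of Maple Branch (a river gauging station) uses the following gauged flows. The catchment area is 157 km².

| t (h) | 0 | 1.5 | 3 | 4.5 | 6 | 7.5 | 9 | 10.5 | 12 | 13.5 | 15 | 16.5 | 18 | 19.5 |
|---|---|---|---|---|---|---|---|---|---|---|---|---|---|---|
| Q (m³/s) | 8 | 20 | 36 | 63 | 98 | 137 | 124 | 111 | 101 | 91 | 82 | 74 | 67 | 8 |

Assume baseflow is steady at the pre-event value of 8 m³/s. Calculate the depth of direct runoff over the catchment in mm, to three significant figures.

d ≈ 31.2 mm

Direct runoff: 0.0, 12.0, 28.0, 55.0, 90.0, 129.0, 116.0, 103.0, 93.0, 83.0, 74.0, 66.0, 59.0, 0.0 m³/s; ΣQ_DR = 908.0 m³/s.
V = ΣQ_DR · Δt = 908.0 × 5400 s = 4.903 × 10^6 m³.
Over A = 157 km², depth = V / A = 31.2 mm.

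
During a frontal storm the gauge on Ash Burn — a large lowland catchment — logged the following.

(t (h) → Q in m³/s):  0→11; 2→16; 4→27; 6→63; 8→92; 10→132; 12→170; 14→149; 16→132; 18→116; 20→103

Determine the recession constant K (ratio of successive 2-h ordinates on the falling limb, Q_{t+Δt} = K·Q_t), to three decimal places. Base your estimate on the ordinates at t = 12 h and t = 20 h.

Using the recession-limb readings at t = 12 h and t = 20 h: Q falls from 170 to 103 m³/s over 4 intervals.
K = (Q₂/Q₁)^(1/4) = (103/170)^(1/4) = 0.882.

K ≈ 0.882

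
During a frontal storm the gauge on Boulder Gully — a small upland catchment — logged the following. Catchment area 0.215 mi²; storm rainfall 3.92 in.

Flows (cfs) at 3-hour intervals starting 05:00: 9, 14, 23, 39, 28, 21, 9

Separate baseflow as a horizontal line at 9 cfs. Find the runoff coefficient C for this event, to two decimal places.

C ≈ 0.44

ΣQ_DR = 80.00 cfs; V = ΣQ_DR·Δt = 8.640 × 10^5 ft³.
Runoff depth d = V / A = 1.730 in.
C = d / P = 1.730 / 3.92 = 0.44.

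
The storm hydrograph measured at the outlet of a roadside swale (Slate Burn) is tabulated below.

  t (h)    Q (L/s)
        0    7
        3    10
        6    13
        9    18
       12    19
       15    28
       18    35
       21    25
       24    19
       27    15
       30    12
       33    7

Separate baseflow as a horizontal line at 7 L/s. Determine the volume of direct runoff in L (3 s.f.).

Direct-runoff ordinates (Q − Q_b): 0.0, 3.0, 6.0, 11.0, 12.0, 21.0, 28.0, 18.0, 12.0, 8.0, 5.0, 0.0 L/s.
ΣQ_DR = 124.0 L/s.
With Δt = 3 h = 10800 s, V = ΣQ_DR · Δt = 124.0 × 10800 = 1.34 × 10^6 L.

V ≈ 1.34 × 10^6 L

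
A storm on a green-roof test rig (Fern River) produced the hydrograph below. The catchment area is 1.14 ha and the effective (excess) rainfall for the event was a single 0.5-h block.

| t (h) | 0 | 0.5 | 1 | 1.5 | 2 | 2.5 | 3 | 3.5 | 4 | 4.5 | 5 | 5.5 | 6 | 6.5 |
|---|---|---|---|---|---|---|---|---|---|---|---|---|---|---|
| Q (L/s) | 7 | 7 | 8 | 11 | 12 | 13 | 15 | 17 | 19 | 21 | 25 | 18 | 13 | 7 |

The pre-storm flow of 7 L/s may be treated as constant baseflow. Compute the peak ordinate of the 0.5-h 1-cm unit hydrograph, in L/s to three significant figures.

U_p ≈ 12.0 L/s

Direct runoff: 0.0, 0.0, 1.0, 4.0, 5.0, 6.0, 8.0, 10.0, 12.0, 14.0, 18.0, 11.0, 6.0, 0.0 L/s; ΣQ_DR = 95.00 L/s, peak = 18.0 L/s.
Runoff depth d = ΣQ_DR·Δt / A = 95.00 × 1800 / (1.14 ha) = 15.00 mm.
The 1-cm UH is the DRH scaled by (10 mm)/d, so U_p = 18.0 × 10/15.00 = 12.0 L/s.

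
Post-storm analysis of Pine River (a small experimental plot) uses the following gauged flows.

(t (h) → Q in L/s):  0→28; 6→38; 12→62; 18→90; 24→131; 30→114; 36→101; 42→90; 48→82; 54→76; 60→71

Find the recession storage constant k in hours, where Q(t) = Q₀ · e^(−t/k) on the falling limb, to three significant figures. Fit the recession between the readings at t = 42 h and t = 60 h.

k ≈ 75.9 h

On the falling limb, Q drops from 90 to 71 L/s between t = 42 h and t = 60 h (Δt = 18 h).
k = −Δt / ln(Q₂/Q₁) = −18 / ln(71/90) = 75.9 h.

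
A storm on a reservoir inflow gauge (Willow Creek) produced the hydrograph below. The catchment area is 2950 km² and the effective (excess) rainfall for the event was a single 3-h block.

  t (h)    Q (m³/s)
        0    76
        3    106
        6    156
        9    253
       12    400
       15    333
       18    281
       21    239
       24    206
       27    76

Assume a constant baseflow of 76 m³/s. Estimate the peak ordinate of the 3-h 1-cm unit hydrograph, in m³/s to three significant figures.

U_p ≈ 648 m³/s

Direct runoff: 0.0, 30.0, 80.0, 177.0, 324.0, 257.0, 205.0, 163.0, 130.0, 0.0 m³/s; ΣQ_DR = 1366 m³/s, peak = 324.0 m³/s.
Runoff depth d = ΣQ_DR·Δt / A = 1366 × 10800 / (2950 km²) = 5.001 mm.
The 1-cm UH is the DRH scaled by (10 mm)/d, so U_p = 324.0 × 10/5.001 = 648 m³/s.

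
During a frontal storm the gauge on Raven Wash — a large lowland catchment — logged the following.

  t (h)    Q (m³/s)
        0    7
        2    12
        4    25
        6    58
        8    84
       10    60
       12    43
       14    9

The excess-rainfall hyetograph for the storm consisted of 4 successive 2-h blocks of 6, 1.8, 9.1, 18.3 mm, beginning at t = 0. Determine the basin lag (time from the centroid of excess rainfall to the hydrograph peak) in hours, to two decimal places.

t_L ≈ 2.74 h

Centroid of excess rainfall: t_c = Σ P_i·t̄_i / ΣP_i = 5.2557 h (block centres at 1, 3, 5, 7 h).
Hydrograph peak occurs at t = 8 h, so basin lag t_L = 8 − 5.2557 = 2.74 h.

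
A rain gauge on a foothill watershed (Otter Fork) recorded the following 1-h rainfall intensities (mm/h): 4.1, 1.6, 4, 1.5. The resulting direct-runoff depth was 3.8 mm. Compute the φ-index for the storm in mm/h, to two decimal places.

φ ≈ 2.15 mm/h

Only the 2 blocks with intensity above φ contribute runoff: 4.1, 4 mm/h.
Σ(I−φ)·Δt = d  ⇒  (4.1+4 − 2φ)·1 = 3.8
φ = (8.100 − 3.8/1) / 2 = 2.15 mm/h.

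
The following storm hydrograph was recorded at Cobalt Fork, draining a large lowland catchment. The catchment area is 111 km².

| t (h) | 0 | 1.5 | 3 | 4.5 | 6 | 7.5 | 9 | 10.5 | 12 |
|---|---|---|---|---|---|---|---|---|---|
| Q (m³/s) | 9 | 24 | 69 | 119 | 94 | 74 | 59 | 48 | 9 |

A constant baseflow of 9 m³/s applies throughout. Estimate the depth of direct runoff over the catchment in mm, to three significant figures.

Direct runoff: 0.0, 15.0, 60.0, 110.0, 85.0, 65.0, 50.0, 39.0, 0.0 m³/s; ΣQ_DR = 424.0 m³/s.
V = ΣQ_DR · Δt = 424.0 × 5400 s = 2.290 × 10^6 m³.
Over A = 111 km², depth = V / A = 20.6 mm.

d ≈ 20.6 mm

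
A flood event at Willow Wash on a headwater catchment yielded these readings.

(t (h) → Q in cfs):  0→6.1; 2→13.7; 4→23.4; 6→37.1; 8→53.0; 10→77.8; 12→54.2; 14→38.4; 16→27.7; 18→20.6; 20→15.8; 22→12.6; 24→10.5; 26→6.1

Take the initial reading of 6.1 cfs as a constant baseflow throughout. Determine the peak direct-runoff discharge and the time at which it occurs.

Subtracting baseflow gives direct-runoff ordinates: 0.0, 7.6, 17.3, 31.0, 46.9, 71.7, 48.1, 32.3, 21.6, 14.5, 9.7, 6.5, 4.4, 0.0 cfs.
The maximum is 71.7 cfs, occurring at the reading for t = 10 h.

Q_p = 71.7 cfs at t = 10 h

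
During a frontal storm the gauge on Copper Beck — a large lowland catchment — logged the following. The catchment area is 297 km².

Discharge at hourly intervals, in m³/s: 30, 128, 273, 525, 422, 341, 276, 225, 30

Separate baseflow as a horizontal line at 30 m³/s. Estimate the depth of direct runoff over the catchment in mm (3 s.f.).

Direct runoff: 0.0, 98.0, 243.0, 495.0, 392.0, 311.0, 246.0, 195.0, 0.0 m³/s; ΣQ_DR = 1980 m³/s.
V = ΣQ_DR · Δt = 1980 × 3600 s = 7.128 × 10^6 m³.
Over A = 297 km², depth = V / A = 24.0 mm.

d ≈ 24.0 mm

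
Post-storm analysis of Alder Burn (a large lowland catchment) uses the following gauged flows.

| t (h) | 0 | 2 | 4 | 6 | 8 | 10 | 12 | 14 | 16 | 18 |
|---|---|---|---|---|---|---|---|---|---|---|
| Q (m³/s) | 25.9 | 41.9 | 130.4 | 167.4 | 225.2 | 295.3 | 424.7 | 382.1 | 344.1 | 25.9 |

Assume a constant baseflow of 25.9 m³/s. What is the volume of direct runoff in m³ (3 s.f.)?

V ≈ 1.30 × 10^7 m³

Direct-runoff ordinates (Q − Q_b): 0.0, 16.0, 104.5, 141.5, 199.3, 269.4, 398.8, 356.2, 318.2, 0.0 m³/s.
ΣQ_DR = 1804 m³/s.
With Δt = 2 h = 7200 s, V = ΣQ_DR · Δt = 1804 × 7200 = 1.30 × 10^7 m³.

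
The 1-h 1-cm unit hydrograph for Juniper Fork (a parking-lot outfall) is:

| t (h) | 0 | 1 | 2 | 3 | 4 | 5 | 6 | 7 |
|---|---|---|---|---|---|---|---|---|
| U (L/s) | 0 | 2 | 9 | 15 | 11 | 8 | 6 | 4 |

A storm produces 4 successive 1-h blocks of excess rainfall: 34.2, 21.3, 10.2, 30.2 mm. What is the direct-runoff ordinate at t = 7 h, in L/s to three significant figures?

By discrete convolution, Q_j = Σ (P_i / 10 mm) · U_{j−i}.
At t = 7 h (j=7): Q = (34.2/10)·4 + (21.3/10)·6 + (10.2/10)·8 + (30.2/10)·11 = 67.8 L/s.

Q ≈ 67.8 L/s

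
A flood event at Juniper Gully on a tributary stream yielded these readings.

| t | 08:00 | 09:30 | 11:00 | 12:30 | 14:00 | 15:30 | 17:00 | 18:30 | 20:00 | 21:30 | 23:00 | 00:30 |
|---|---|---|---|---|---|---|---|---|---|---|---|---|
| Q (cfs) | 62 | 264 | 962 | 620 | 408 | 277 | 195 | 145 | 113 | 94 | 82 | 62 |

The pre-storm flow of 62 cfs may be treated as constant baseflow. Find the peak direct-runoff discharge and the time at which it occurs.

Subtracting baseflow gives direct-runoff ordinates: 0.0, 202.0, 900.0, 558.0, 346.0, 215.0, 133.0, 83.0, 51.0, 32.0, 20.0, 0.0 cfs.
The maximum is 900.0 cfs, occurring at the reading for t = 11:00.

Q_p = 900.0 cfs at t = 11:00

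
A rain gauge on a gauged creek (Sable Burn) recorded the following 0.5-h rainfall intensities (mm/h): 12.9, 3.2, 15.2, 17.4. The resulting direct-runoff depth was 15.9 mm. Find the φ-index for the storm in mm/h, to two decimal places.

Only the 3 blocks with intensity above φ contribute runoff: 12.9, 15.2, 17.4 mm/h.
Σ(I−φ)·Δt = d  ⇒  (12.9+15.2+17.4 − 3φ)·0.5 = 15.9
φ = (45.50 − 15.9/0.5) / 3 = 4.57 mm/h.

φ ≈ 4.57 mm/h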